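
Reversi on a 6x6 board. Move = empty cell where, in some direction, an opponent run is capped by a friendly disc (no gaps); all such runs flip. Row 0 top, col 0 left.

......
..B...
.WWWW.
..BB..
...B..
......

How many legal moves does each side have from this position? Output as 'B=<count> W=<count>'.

Answer: B=7 W=8

Derivation:
-- B to move --
(1,0): flips 1 -> legal
(1,1): flips 1 -> legal
(1,3): flips 1 -> legal
(1,4): flips 1 -> legal
(1,5): flips 1 -> legal
(2,0): no bracket -> illegal
(2,5): no bracket -> illegal
(3,0): flips 1 -> legal
(3,1): no bracket -> illegal
(3,4): flips 1 -> legal
(3,5): no bracket -> illegal
B mobility = 7
-- W to move --
(0,1): flips 1 -> legal
(0,2): flips 1 -> legal
(0,3): flips 1 -> legal
(1,1): no bracket -> illegal
(1,3): no bracket -> illegal
(3,1): no bracket -> illegal
(3,4): no bracket -> illegal
(4,1): flips 1 -> legal
(4,2): flips 2 -> legal
(4,4): flips 1 -> legal
(5,2): no bracket -> illegal
(5,3): flips 2 -> legal
(5,4): flips 2 -> legal
W mobility = 8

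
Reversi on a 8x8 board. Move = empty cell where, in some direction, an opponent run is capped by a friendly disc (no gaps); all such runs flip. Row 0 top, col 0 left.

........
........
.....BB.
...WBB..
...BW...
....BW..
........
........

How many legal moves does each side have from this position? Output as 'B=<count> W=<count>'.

Answer: B=5 W=6

Derivation:
-- B to move --
(2,2): no bracket -> illegal
(2,3): flips 1 -> legal
(2,4): no bracket -> illegal
(3,2): flips 1 -> legal
(4,2): no bracket -> illegal
(4,5): flips 1 -> legal
(4,6): no bracket -> illegal
(5,3): flips 1 -> legal
(5,6): flips 1 -> legal
(6,4): no bracket -> illegal
(6,5): no bracket -> illegal
(6,6): no bracket -> illegal
B mobility = 5
-- W to move --
(1,4): no bracket -> illegal
(1,5): no bracket -> illegal
(1,6): no bracket -> illegal
(1,7): flips 2 -> legal
(2,3): no bracket -> illegal
(2,4): flips 1 -> legal
(2,7): no bracket -> illegal
(3,2): no bracket -> illegal
(3,6): flips 2 -> legal
(3,7): no bracket -> illegal
(4,2): flips 1 -> legal
(4,5): no bracket -> illegal
(4,6): no bracket -> illegal
(5,2): no bracket -> illegal
(5,3): flips 2 -> legal
(6,3): no bracket -> illegal
(6,4): flips 1 -> legal
(6,5): no bracket -> illegal
W mobility = 6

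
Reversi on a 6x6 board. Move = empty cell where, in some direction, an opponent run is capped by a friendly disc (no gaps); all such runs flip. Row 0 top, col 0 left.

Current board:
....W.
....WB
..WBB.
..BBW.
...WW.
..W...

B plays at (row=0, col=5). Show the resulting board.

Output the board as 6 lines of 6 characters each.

Place B at (0,5); scan 8 dirs for brackets.
Dir NW: edge -> no flip
Dir N: edge -> no flip
Dir NE: edge -> no flip
Dir W: opp run (0,4), next='.' -> no flip
Dir E: edge -> no flip
Dir SW: opp run (1,4) capped by B -> flip
Dir S: first cell 'B' (not opp) -> no flip
Dir SE: edge -> no flip
All flips: (1,4)

Answer: ....WB
....BB
..WBB.
..BBW.
...WW.
..W...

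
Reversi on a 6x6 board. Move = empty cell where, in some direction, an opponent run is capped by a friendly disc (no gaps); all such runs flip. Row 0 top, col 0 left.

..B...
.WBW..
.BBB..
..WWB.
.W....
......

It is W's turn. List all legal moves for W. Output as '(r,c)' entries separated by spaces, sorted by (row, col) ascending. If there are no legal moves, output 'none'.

Answer: (1,0) (1,4) (3,1) (3,5)

Derivation:
(0,1): no bracket -> illegal
(0,3): no bracket -> illegal
(1,0): flips 1 -> legal
(1,4): flips 1 -> legal
(2,0): no bracket -> illegal
(2,4): no bracket -> illegal
(2,5): no bracket -> illegal
(3,0): no bracket -> illegal
(3,1): flips 2 -> legal
(3,5): flips 1 -> legal
(4,3): no bracket -> illegal
(4,4): no bracket -> illegal
(4,5): no bracket -> illegal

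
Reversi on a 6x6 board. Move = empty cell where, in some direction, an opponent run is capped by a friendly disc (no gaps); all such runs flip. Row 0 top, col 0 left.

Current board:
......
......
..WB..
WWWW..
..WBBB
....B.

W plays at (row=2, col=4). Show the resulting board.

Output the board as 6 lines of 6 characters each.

Answer: ......
......
..WWW.
WWWW..
..WBBB
....B.

Derivation:
Place W at (2,4); scan 8 dirs for brackets.
Dir NW: first cell '.' (not opp) -> no flip
Dir N: first cell '.' (not opp) -> no flip
Dir NE: first cell '.' (not opp) -> no flip
Dir W: opp run (2,3) capped by W -> flip
Dir E: first cell '.' (not opp) -> no flip
Dir SW: first cell 'W' (not opp) -> no flip
Dir S: first cell '.' (not opp) -> no flip
Dir SE: first cell '.' (not opp) -> no flip
All flips: (2,3)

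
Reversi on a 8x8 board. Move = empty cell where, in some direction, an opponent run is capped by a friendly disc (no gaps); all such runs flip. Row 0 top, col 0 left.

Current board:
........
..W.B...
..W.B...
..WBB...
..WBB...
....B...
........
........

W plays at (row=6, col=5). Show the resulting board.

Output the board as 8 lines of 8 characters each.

Place W at (6,5); scan 8 dirs for brackets.
Dir NW: opp run (5,4) (4,3) capped by W -> flip
Dir N: first cell '.' (not opp) -> no flip
Dir NE: first cell '.' (not opp) -> no flip
Dir W: first cell '.' (not opp) -> no flip
Dir E: first cell '.' (not opp) -> no flip
Dir SW: first cell '.' (not opp) -> no flip
Dir S: first cell '.' (not opp) -> no flip
Dir SE: first cell '.' (not opp) -> no flip
All flips: (4,3) (5,4)

Answer: ........
..W.B...
..W.B...
..WBB...
..WWB...
....W...
.....W..
........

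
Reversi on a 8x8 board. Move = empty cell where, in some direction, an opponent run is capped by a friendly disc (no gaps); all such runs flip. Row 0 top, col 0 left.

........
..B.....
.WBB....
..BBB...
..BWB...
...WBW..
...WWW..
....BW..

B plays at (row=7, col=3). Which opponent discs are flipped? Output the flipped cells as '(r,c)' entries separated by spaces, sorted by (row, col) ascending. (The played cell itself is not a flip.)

Answer: (4,3) (5,3) (6,3)

Derivation:
Dir NW: first cell '.' (not opp) -> no flip
Dir N: opp run (6,3) (5,3) (4,3) capped by B -> flip
Dir NE: opp run (6,4) (5,5), next='.' -> no flip
Dir W: first cell '.' (not opp) -> no flip
Dir E: first cell 'B' (not opp) -> no flip
Dir SW: edge -> no flip
Dir S: edge -> no flip
Dir SE: edge -> no flip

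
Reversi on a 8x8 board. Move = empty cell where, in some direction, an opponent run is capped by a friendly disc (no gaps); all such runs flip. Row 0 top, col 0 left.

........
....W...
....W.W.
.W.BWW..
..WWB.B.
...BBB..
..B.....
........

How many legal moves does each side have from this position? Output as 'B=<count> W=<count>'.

-- B to move --
(0,3): no bracket -> illegal
(0,4): flips 3 -> legal
(0,5): no bracket -> illegal
(1,3): flips 2 -> legal
(1,5): flips 1 -> legal
(1,6): no bracket -> illegal
(1,7): flips 2 -> legal
(2,0): flips 2 -> legal
(2,1): no bracket -> illegal
(2,2): no bracket -> illegal
(2,3): no bracket -> illegal
(2,5): no bracket -> illegal
(2,7): no bracket -> illegal
(3,0): no bracket -> illegal
(3,2): flips 1 -> legal
(3,6): flips 2 -> legal
(3,7): no bracket -> illegal
(4,0): no bracket -> illegal
(4,1): flips 2 -> legal
(4,5): no bracket -> illegal
(5,1): flips 1 -> legal
(5,2): no bracket -> illegal
B mobility = 9
-- W to move --
(2,2): no bracket -> illegal
(2,3): flips 1 -> legal
(3,2): flips 1 -> legal
(3,6): no bracket -> illegal
(3,7): no bracket -> illegal
(4,5): flips 1 -> legal
(4,7): no bracket -> illegal
(5,1): no bracket -> illegal
(5,2): no bracket -> illegal
(5,6): no bracket -> illegal
(5,7): flips 1 -> legal
(6,1): no bracket -> illegal
(6,3): flips 1 -> legal
(6,4): flips 3 -> legal
(6,5): flips 1 -> legal
(6,6): no bracket -> illegal
(7,1): flips 3 -> legal
(7,2): no bracket -> illegal
(7,3): no bracket -> illegal
W mobility = 8

Answer: B=9 W=8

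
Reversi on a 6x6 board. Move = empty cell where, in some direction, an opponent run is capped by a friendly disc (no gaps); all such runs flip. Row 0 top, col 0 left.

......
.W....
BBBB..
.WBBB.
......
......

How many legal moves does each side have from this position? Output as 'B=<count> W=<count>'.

-- B to move --
(0,0): flips 1 -> legal
(0,1): flips 1 -> legal
(0,2): flips 1 -> legal
(1,0): no bracket -> illegal
(1,2): no bracket -> illegal
(3,0): flips 1 -> legal
(4,0): flips 1 -> legal
(4,1): flips 1 -> legal
(4,2): flips 1 -> legal
B mobility = 7
-- W to move --
(1,0): no bracket -> illegal
(1,2): no bracket -> illegal
(1,3): flips 1 -> legal
(1,4): no bracket -> illegal
(2,4): no bracket -> illegal
(2,5): no bracket -> illegal
(3,0): no bracket -> illegal
(3,5): flips 3 -> legal
(4,1): no bracket -> illegal
(4,2): no bracket -> illegal
(4,3): no bracket -> illegal
(4,4): flips 2 -> legal
(4,5): no bracket -> illegal
W mobility = 3

Answer: B=7 W=3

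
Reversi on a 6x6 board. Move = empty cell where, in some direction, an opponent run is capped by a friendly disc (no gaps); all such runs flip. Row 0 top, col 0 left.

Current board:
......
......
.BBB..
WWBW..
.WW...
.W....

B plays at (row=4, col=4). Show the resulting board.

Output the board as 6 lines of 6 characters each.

Answer: ......
......
.BBB..
WWBB..
.WW.B.
.W....

Derivation:
Place B at (4,4); scan 8 dirs for brackets.
Dir NW: opp run (3,3) capped by B -> flip
Dir N: first cell '.' (not opp) -> no flip
Dir NE: first cell '.' (not opp) -> no flip
Dir W: first cell '.' (not opp) -> no flip
Dir E: first cell '.' (not opp) -> no flip
Dir SW: first cell '.' (not opp) -> no flip
Dir S: first cell '.' (not opp) -> no flip
Dir SE: first cell '.' (not opp) -> no flip
All flips: (3,3)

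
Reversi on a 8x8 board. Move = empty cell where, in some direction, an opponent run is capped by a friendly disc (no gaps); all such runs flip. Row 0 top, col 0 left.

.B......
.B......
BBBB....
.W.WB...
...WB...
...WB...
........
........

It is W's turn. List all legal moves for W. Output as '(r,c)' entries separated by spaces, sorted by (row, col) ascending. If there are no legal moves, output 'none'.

Answer: (0,0) (1,3) (2,5) (3,5) (4,5) (5,5) (6,5)

Derivation:
(0,0): flips 2 -> legal
(0,2): no bracket -> illegal
(1,0): no bracket -> illegal
(1,2): no bracket -> illegal
(1,3): flips 2 -> legal
(1,4): no bracket -> illegal
(2,4): no bracket -> illegal
(2,5): flips 1 -> legal
(3,0): no bracket -> illegal
(3,2): no bracket -> illegal
(3,5): flips 2 -> legal
(4,5): flips 1 -> legal
(5,5): flips 2 -> legal
(6,3): no bracket -> illegal
(6,4): no bracket -> illegal
(6,5): flips 1 -> legal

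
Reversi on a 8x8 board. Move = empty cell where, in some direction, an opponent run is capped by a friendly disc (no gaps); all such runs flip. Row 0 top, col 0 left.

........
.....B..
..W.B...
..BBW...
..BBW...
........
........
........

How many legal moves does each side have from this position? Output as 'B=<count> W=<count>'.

-- B to move --
(1,1): flips 1 -> legal
(1,2): flips 1 -> legal
(1,3): no bracket -> illegal
(2,1): no bracket -> illegal
(2,3): no bracket -> illegal
(2,5): flips 1 -> legal
(3,1): no bracket -> illegal
(3,5): flips 1 -> legal
(4,5): flips 1 -> legal
(5,3): no bracket -> illegal
(5,4): flips 2 -> legal
(5,5): flips 1 -> legal
B mobility = 7
-- W to move --
(0,4): no bracket -> illegal
(0,5): no bracket -> illegal
(0,6): no bracket -> illegal
(1,3): no bracket -> illegal
(1,4): flips 1 -> legal
(1,6): no bracket -> illegal
(2,1): no bracket -> illegal
(2,3): no bracket -> illegal
(2,5): no bracket -> illegal
(2,6): no bracket -> illegal
(3,1): flips 2 -> legal
(3,5): no bracket -> illegal
(4,1): flips 2 -> legal
(5,1): no bracket -> illegal
(5,2): flips 3 -> legal
(5,3): no bracket -> illegal
(5,4): no bracket -> illegal
W mobility = 4

Answer: B=7 W=4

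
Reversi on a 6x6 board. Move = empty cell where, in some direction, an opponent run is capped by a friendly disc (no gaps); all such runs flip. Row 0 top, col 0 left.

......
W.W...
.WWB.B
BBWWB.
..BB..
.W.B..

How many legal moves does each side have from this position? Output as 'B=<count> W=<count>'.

Answer: B=8 W=9

Derivation:
-- B to move --
(0,0): no bracket -> illegal
(0,1): flips 1 -> legal
(0,2): flips 3 -> legal
(0,3): flips 2 -> legal
(1,1): flips 1 -> legal
(1,3): flips 1 -> legal
(2,0): flips 2 -> legal
(2,4): flips 1 -> legal
(4,0): no bracket -> illegal
(4,1): flips 1 -> legal
(4,4): no bracket -> illegal
(5,0): no bracket -> illegal
(5,2): no bracket -> illegal
B mobility = 8
-- W to move --
(1,3): flips 1 -> legal
(1,4): flips 1 -> legal
(1,5): no bracket -> illegal
(2,0): no bracket -> illegal
(2,4): flips 1 -> legal
(3,5): flips 1 -> legal
(4,0): flips 1 -> legal
(4,1): flips 1 -> legal
(4,4): no bracket -> illegal
(4,5): flips 2 -> legal
(5,2): flips 1 -> legal
(5,4): flips 1 -> legal
W mobility = 9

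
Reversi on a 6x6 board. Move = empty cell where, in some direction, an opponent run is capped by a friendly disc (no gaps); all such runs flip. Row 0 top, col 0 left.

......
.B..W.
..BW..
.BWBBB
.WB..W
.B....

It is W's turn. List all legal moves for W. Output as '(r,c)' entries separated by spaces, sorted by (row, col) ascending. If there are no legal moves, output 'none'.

(0,0): no bracket -> illegal
(0,1): no bracket -> illegal
(0,2): no bracket -> illegal
(1,0): no bracket -> illegal
(1,2): flips 1 -> legal
(1,3): no bracket -> illegal
(2,0): no bracket -> illegal
(2,1): flips 2 -> legal
(2,4): no bracket -> illegal
(2,5): flips 1 -> legal
(3,0): flips 1 -> legal
(4,0): no bracket -> illegal
(4,3): flips 2 -> legal
(4,4): no bracket -> illegal
(5,0): no bracket -> illegal
(5,2): flips 1 -> legal
(5,3): no bracket -> illegal

Answer: (1,2) (2,1) (2,5) (3,0) (4,3) (5,2)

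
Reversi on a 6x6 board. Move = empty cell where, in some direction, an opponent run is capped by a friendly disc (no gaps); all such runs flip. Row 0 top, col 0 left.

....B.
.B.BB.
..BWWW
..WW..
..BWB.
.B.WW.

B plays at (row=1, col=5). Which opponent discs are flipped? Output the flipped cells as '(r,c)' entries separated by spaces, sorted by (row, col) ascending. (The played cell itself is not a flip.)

Dir NW: first cell 'B' (not opp) -> no flip
Dir N: first cell '.' (not opp) -> no flip
Dir NE: edge -> no flip
Dir W: first cell 'B' (not opp) -> no flip
Dir E: edge -> no flip
Dir SW: opp run (2,4) (3,3) capped by B -> flip
Dir S: opp run (2,5), next='.' -> no flip
Dir SE: edge -> no flip

Answer: (2,4) (3,3)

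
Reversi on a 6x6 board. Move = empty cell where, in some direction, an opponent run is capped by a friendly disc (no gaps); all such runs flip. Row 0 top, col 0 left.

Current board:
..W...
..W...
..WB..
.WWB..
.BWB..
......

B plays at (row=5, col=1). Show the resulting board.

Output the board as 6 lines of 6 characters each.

Place B at (5,1); scan 8 dirs for brackets.
Dir NW: first cell '.' (not opp) -> no flip
Dir N: first cell 'B' (not opp) -> no flip
Dir NE: opp run (4,2) capped by B -> flip
Dir W: first cell '.' (not opp) -> no flip
Dir E: first cell '.' (not opp) -> no flip
Dir SW: edge -> no flip
Dir S: edge -> no flip
Dir SE: edge -> no flip
All flips: (4,2)

Answer: ..W...
..W...
..WB..
.WWB..
.BBB..
.B....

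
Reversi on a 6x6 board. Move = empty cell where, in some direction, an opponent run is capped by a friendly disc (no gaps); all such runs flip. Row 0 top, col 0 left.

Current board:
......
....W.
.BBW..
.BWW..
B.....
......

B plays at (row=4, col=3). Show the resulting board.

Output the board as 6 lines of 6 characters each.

Answer: ......
....W.
.BBW..
.BBW..
B..B..
......

Derivation:
Place B at (4,3); scan 8 dirs for brackets.
Dir NW: opp run (3,2) capped by B -> flip
Dir N: opp run (3,3) (2,3), next='.' -> no flip
Dir NE: first cell '.' (not opp) -> no flip
Dir W: first cell '.' (not opp) -> no flip
Dir E: first cell '.' (not opp) -> no flip
Dir SW: first cell '.' (not opp) -> no flip
Dir S: first cell '.' (not opp) -> no flip
Dir SE: first cell '.' (not opp) -> no flip
All flips: (3,2)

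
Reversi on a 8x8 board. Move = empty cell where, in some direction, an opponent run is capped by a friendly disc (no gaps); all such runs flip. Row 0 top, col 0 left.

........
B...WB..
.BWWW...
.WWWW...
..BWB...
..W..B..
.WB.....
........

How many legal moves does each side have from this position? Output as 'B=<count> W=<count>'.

-- B to move --
(0,3): no bracket -> illegal
(0,4): flips 3 -> legal
(0,5): no bracket -> illegal
(1,1): flips 2 -> legal
(1,2): flips 2 -> legal
(1,3): flips 1 -> legal
(2,0): flips 1 -> legal
(2,5): flips 3 -> legal
(3,0): no bracket -> illegal
(3,5): no bracket -> illegal
(4,0): no bracket -> illegal
(4,1): flips 1 -> legal
(4,5): no bracket -> illegal
(5,0): no bracket -> illegal
(5,1): no bracket -> illegal
(5,3): no bracket -> illegal
(5,4): flips 2 -> legal
(6,0): flips 1 -> legal
(6,3): no bracket -> illegal
(7,0): no bracket -> illegal
(7,1): no bracket -> illegal
(7,2): no bracket -> illegal
B mobility = 9
-- W to move --
(0,0): no bracket -> illegal
(0,1): no bracket -> illegal
(0,4): no bracket -> illegal
(0,5): no bracket -> illegal
(0,6): flips 1 -> legal
(1,1): flips 1 -> legal
(1,2): no bracket -> illegal
(1,6): flips 1 -> legal
(2,0): flips 1 -> legal
(2,5): no bracket -> illegal
(2,6): no bracket -> illegal
(3,0): no bracket -> illegal
(3,5): no bracket -> illegal
(4,1): flips 1 -> legal
(4,5): flips 1 -> legal
(4,6): no bracket -> illegal
(5,1): flips 1 -> legal
(5,3): flips 1 -> legal
(5,4): flips 1 -> legal
(5,6): no bracket -> illegal
(6,3): flips 1 -> legal
(6,4): no bracket -> illegal
(6,5): no bracket -> illegal
(6,6): flips 2 -> legal
(7,1): no bracket -> illegal
(7,2): flips 1 -> legal
(7,3): no bracket -> illegal
W mobility = 12

Answer: B=9 W=12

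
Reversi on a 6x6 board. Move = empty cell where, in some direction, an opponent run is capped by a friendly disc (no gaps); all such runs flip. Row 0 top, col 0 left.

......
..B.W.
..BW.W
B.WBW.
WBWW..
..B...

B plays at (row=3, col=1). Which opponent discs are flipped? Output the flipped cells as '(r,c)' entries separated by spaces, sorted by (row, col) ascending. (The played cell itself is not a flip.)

Answer: (3,2)

Derivation:
Dir NW: first cell '.' (not opp) -> no flip
Dir N: first cell '.' (not opp) -> no flip
Dir NE: first cell 'B' (not opp) -> no flip
Dir W: first cell 'B' (not opp) -> no flip
Dir E: opp run (3,2) capped by B -> flip
Dir SW: opp run (4,0), next=edge -> no flip
Dir S: first cell 'B' (not opp) -> no flip
Dir SE: opp run (4,2), next='.' -> no flip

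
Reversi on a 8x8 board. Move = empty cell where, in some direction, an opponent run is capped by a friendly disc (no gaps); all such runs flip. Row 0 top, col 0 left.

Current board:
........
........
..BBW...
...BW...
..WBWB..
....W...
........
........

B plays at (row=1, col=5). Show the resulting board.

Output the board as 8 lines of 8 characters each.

Place B at (1,5); scan 8 dirs for brackets.
Dir NW: first cell '.' (not opp) -> no flip
Dir N: first cell '.' (not opp) -> no flip
Dir NE: first cell '.' (not opp) -> no flip
Dir W: first cell '.' (not opp) -> no flip
Dir E: first cell '.' (not opp) -> no flip
Dir SW: opp run (2,4) capped by B -> flip
Dir S: first cell '.' (not opp) -> no flip
Dir SE: first cell '.' (not opp) -> no flip
All flips: (2,4)

Answer: ........
.....B..
..BBB...
...BW...
..WBWB..
....W...
........
........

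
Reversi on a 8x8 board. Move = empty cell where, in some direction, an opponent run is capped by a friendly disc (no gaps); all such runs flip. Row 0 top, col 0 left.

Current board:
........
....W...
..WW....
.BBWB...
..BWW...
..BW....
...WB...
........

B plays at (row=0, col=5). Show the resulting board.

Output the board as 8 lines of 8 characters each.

Answer: .....B..
....B...
..WB....
.BBWB...
..BWW...
..BW....
...WB...
........

Derivation:
Place B at (0,5); scan 8 dirs for brackets.
Dir NW: edge -> no flip
Dir N: edge -> no flip
Dir NE: edge -> no flip
Dir W: first cell '.' (not opp) -> no flip
Dir E: first cell '.' (not opp) -> no flip
Dir SW: opp run (1,4) (2,3) capped by B -> flip
Dir S: first cell '.' (not opp) -> no flip
Dir SE: first cell '.' (not opp) -> no flip
All flips: (1,4) (2,3)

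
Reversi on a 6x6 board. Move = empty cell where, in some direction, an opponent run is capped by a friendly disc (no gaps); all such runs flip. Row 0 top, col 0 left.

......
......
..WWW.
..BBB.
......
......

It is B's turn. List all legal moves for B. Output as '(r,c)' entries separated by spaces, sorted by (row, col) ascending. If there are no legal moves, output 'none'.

(1,1): flips 1 -> legal
(1,2): flips 2 -> legal
(1,3): flips 1 -> legal
(1,4): flips 2 -> legal
(1,5): flips 1 -> legal
(2,1): no bracket -> illegal
(2,5): no bracket -> illegal
(3,1): no bracket -> illegal
(3,5): no bracket -> illegal

Answer: (1,1) (1,2) (1,3) (1,4) (1,5)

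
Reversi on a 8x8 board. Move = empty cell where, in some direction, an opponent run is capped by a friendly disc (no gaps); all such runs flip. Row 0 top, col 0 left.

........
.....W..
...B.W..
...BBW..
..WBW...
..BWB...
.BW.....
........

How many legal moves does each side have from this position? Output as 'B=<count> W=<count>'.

-- B to move --
(0,4): no bracket -> illegal
(0,5): no bracket -> illegal
(0,6): no bracket -> illegal
(1,4): no bracket -> illegal
(1,6): flips 1 -> legal
(2,4): no bracket -> illegal
(2,6): no bracket -> illegal
(3,1): no bracket -> illegal
(3,2): flips 1 -> legal
(3,6): flips 1 -> legal
(4,1): flips 1 -> legal
(4,5): flips 1 -> legal
(4,6): no bracket -> illegal
(5,1): flips 1 -> legal
(5,5): flips 1 -> legal
(6,3): flips 2 -> legal
(6,4): no bracket -> illegal
(7,1): no bracket -> illegal
(7,2): flips 1 -> legal
(7,3): no bracket -> illegal
B mobility = 9
-- W to move --
(1,2): no bracket -> illegal
(1,3): flips 3 -> legal
(1,4): no bracket -> illegal
(2,2): flips 1 -> legal
(2,4): flips 2 -> legal
(3,2): flips 2 -> legal
(4,1): no bracket -> illegal
(4,5): no bracket -> illegal
(5,0): no bracket -> illegal
(5,1): flips 1 -> legal
(5,5): flips 1 -> legal
(6,0): flips 1 -> legal
(6,3): no bracket -> illegal
(6,4): flips 1 -> legal
(6,5): no bracket -> illegal
(7,0): flips 4 -> legal
(7,1): no bracket -> illegal
(7,2): no bracket -> illegal
W mobility = 9

Answer: B=9 W=9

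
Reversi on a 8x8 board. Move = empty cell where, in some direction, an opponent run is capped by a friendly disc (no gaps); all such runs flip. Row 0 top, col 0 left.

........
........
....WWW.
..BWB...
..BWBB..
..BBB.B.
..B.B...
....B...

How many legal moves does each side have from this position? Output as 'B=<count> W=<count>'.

-- B to move --
(1,3): no bracket -> illegal
(1,4): flips 1 -> legal
(1,5): flips 2 -> legal
(1,6): flips 1 -> legal
(1,7): no bracket -> illegal
(2,2): flips 1 -> legal
(2,3): flips 2 -> legal
(2,7): no bracket -> illegal
(3,5): no bracket -> illegal
(3,6): no bracket -> illegal
(3,7): no bracket -> illegal
B mobility = 5
-- W to move --
(2,1): flips 1 -> legal
(2,2): no bracket -> illegal
(2,3): no bracket -> illegal
(3,1): flips 1 -> legal
(3,5): flips 1 -> legal
(3,6): no bracket -> illegal
(4,1): flips 1 -> legal
(4,6): flips 2 -> legal
(4,7): no bracket -> illegal
(5,1): flips 1 -> legal
(5,5): flips 1 -> legal
(5,7): no bracket -> illegal
(6,1): flips 1 -> legal
(6,3): flips 1 -> legal
(6,5): flips 1 -> legal
(6,6): no bracket -> illegal
(6,7): no bracket -> illegal
(7,1): no bracket -> illegal
(7,2): no bracket -> illegal
(7,3): no bracket -> illegal
(7,5): no bracket -> illegal
W mobility = 10

Answer: B=5 W=10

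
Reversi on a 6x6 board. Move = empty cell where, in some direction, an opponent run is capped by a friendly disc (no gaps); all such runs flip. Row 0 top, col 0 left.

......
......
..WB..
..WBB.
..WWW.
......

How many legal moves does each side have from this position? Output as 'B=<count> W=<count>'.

-- B to move --
(1,1): flips 1 -> legal
(1,2): no bracket -> illegal
(1,3): no bracket -> illegal
(2,1): flips 1 -> legal
(3,1): flips 1 -> legal
(3,5): no bracket -> illegal
(4,1): flips 1 -> legal
(4,5): no bracket -> illegal
(5,1): flips 1 -> legal
(5,2): flips 1 -> legal
(5,3): flips 1 -> legal
(5,4): flips 1 -> legal
(5,5): flips 1 -> legal
B mobility = 9
-- W to move --
(1,2): no bracket -> illegal
(1,3): flips 2 -> legal
(1,4): flips 1 -> legal
(2,4): flips 3 -> legal
(2,5): flips 1 -> legal
(3,5): flips 2 -> legal
(4,5): no bracket -> illegal
W mobility = 5

Answer: B=9 W=5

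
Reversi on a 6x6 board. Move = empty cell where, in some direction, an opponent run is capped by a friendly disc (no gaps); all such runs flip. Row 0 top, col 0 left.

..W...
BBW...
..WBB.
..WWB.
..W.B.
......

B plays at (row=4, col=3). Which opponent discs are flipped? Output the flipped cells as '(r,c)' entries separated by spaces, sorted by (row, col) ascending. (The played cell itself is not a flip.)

Dir NW: opp run (3,2), next='.' -> no flip
Dir N: opp run (3,3) capped by B -> flip
Dir NE: first cell 'B' (not opp) -> no flip
Dir W: opp run (4,2), next='.' -> no flip
Dir E: first cell 'B' (not opp) -> no flip
Dir SW: first cell '.' (not opp) -> no flip
Dir S: first cell '.' (not opp) -> no flip
Dir SE: first cell '.' (not opp) -> no flip

Answer: (3,3)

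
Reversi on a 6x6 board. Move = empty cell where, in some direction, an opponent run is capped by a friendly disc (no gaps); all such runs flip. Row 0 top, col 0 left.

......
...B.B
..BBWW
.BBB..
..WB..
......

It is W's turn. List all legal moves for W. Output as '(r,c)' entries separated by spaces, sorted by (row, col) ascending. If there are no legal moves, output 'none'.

Answer: (0,2) (0,5) (1,2) (2,0) (2,1) (4,4)

Derivation:
(0,2): flips 1 -> legal
(0,3): no bracket -> illegal
(0,4): no bracket -> illegal
(0,5): flips 1 -> legal
(1,1): no bracket -> illegal
(1,2): flips 2 -> legal
(1,4): no bracket -> illegal
(2,0): flips 1 -> legal
(2,1): flips 2 -> legal
(3,0): no bracket -> illegal
(3,4): no bracket -> illegal
(4,0): no bracket -> illegal
(4,1): no bracket -> illegal
(4,4): flips 1 -> legal
(5,2): no bracket -> illegal
(5,3): no bracket -> illegal
(5,4): no bracket -> illegal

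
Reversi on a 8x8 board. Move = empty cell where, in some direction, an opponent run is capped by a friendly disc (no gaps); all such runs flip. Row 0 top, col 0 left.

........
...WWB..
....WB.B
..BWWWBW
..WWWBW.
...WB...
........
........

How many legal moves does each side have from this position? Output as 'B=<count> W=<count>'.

Answer: B=9 W=13

Derivation:
-- B to move --
(0,2): no bracket -> illegal
(0,3): flips 1 -> legal
(0,4): flips 4 -> legal
(0,5): no bracket -> illegal
(1,2): flips 2 -> legal
(2,2): no bracket -> illegal
(2,3): flips 2 -> legal
(2,6): no bracket -> illegal
(3,1): no bracket -> illegal
(4,1): flips 3 -> legal
(4,7): flips 2 -> legal
(5,1): flips 3 -> legal
(5,2): flips 4 -> legal
(5,5): no bracket -> illegal
(5,6): flips 1 -> legal
(5,7): no bracket -> illegal
(6,2): no bracket -> illegal
(6,3): no bracket -> illegal
(6,4): no bracket -> illegal
B mobility = 9
-- W to move --
(0,4): no bracket -> illegal
(0,5): flips 2 -> legal
(0,6): flips 1 -> legal
(1,6): flips 2 -> legal
(1,7): flips 1 -> legal
(2,1): flips 1 -> legal
(2,2): flips 1 -> legal
(2,3): no bracket -> illegal
(2,6): flips 2 -> legal
(3,1): flips 1 -> legal
(4,1): no bracket -> illegal
(4,7): flips 2 -> legal
(5,5): flips 2 -> legal
(5,6): flips 1 -> legal
(6,3): no bracket -> illegal
(6,4): flips 1 -> legal
(6,5): flips 1 -> legal
W mobility = 13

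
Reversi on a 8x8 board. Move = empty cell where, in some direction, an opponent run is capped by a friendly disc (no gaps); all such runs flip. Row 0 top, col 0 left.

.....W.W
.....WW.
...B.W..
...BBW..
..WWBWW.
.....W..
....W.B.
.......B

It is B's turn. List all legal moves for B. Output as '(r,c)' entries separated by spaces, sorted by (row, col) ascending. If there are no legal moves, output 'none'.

Answer: (2,6) (3,6) (4,1) (4,7) (5,1) (5,2) (5,3) (5,6)

Derivation:
(0,4): no bracket -> illegal
(0,6): no bracket -> illegal
(1,4): no bracket -> illegal
(1,7): no bracket -> illegal
(2,4): no bracket -> illegal
(2,6): flips 1 -> legal
(2,7): no bracket -> illegal
(3,1): no bracket -> illegal
(3,2): no bracket -> illegal
(3,6): flips 1 -> legal
(3,7): no bracket -> illegal
(4,1): flips 2 -> legal
(4,7): flips 2 -> legal
(5,1): flips 1 -> legal
(5,2): flips 1 -> legal
(5,3): flips 1 -> legal
(5,4): no bracket -> illegal
(5,6): flips 1 -> legal
(5,7): no bracket -> illegal
(6,3): no bracket -> illegal
(6,5): no bracket -> illegal
(7,3): no bracket -> illegal
(7,4): no bracket -> illegal
(7,5): no bracket -> illegal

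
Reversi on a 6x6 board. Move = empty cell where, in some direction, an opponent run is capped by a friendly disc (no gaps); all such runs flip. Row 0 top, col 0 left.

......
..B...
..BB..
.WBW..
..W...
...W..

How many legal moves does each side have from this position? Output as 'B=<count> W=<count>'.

-- B to move --
(2,0): no bracket -> illegal
(2,1): no bracket -> illegal
(2,4): no bracket -> illegal
(3,0): flips 1 -> legal
(3,4): flips 1 -> legal
(4,0): flips 1 -> legal
(4,1): no bracket -> illegal
(4,3): flips 1 -> legal
(4,4): flips 1 -> legal
(5,1): no bracket -> illegal
(5,2): flips 1 -> legal
(5,4): no bracket -> illegal
B mobility = 6
-- W to move --
(0,1): no bracket -> illegal
(0,2): flips 3 -> legal
(0,3): no bracket -> illegal
(1,1): flips 1 -> legal
(1,3): flips 2 -> legal
(1,4): no bracket -> illegal
(2,1): no bracket -> illegal
(2,4): no bracket -> illegal
(3,4): no bracket -> illegal
(4,1): no bracket -> illegal
(4,3): no bracket -> illegal
W mobility = 3

Answer: B=6 W=3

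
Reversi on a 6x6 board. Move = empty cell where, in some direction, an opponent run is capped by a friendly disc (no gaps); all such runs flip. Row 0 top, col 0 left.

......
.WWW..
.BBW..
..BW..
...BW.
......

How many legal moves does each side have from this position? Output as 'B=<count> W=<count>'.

-- B to move --
(0,0): flips 1 -> legal
(0,1): flips 1 -> legal
(0,2): flips 1 -> legal
(0,3): flips 4 -> legal
(0,4): flips 1 -> legal
(1,0): no bracket -> illegal
(1,4): flips 1 -> legal
(2,0): no bracket -> illegal
(2,4): flips 1 -> legal
(3,4): flips 1 -> legal
(3,5): no bracket -> illegal
(4,2): no bracket -> illegal
(4,5): flips 1 -> legal
(5,3): no bracket -> illegal
(5,4): no bracket -> illegal
(5,5): flips 2 -> legal
B mobility = 10
-- W to move --
(1,0): no bracket -> illegal
(2,0): flips 2 -> legal
(3,0): flips 1 -> legal
(3,1): flips 3 -> legal
(3,4): no bracket -> illegal
(4,1): flips 1 -> legal
(4,2): flips 3 -> legal
(5,2): no bracket -> illegal
(5,3): flips 1 -> legal
(5,4): no bracket -> illegal
W mobility = 6

Answer: B=10 W=6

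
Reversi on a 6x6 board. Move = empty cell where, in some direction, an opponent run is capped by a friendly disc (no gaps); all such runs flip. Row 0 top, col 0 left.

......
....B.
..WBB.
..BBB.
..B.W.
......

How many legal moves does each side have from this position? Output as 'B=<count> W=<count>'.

-- B to move --
(1,1): flips 1 -> legal
(1,2): flips 1 -> legal
(1,3): no bracket -> illegal
(2,1): flips 1 -> legal
(3,1): no bracket -> illegal
(3,5): no bracket -> illegal
(4,3): no bracket -> illegal
(4,5): no bracket -> illegal
(5,3): no bracket -> illegal
(5,4): flips 1 -> legal
(5,5): flips 1 -> legal
B mobility = 5
-- W to move --
(0,3): no bracket -> illegal
(0,4): flips 3 -> legal
(0,5): no bracket -> illegal
(1,2): no bracket -> illegal
(1,3): no bracket -> illegal
(1,5): no bracket -> illegal
(2,1): no bracket -> illegal
(2,5): flips 2 -> legal
(3,1): no bracket -> illegal
(3,5): no bracket -> illegal
(4,1): no bracket -> illegal
(4,3): no bracket -> illegal
(4,5): no bracket -> illegal
(5,1): no bracket -> illegal
(5,2): flips 2 -> legal
(5,3): no bracket -> illegal
W mobility = 3

Answer: B=5 W=3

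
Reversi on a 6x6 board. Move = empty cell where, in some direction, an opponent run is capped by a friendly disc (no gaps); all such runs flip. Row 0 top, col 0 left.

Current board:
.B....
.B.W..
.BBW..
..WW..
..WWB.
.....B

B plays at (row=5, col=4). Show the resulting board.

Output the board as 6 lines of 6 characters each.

Answer: .B....
.B.W..
.BBW..
..BW..
..WBB.
....BB

Derivation:
Place B at (5,4); scan 8 dirs for brackets.
Dir NW: opp run (4,3) (3,2) capped by B -> flip
Dir N: first cell 'B' (not opp) -> no flip
Dir NE: first cell '.' (not opp) -> no flip
Dir W: first cell '.' (not opp) -> no flip
Dir E: first cell 'B' (not opp) -> no flip
Dir SW: edge -> no flip
Dir S: edge -> no flip
Dir SE: edge -> no flip
All flips: (3,2) (4,3)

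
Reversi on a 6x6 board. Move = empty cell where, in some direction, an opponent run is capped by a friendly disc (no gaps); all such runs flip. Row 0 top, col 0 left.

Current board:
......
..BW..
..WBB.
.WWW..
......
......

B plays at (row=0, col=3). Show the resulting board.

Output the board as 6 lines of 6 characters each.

Answer: ...B..
..BB..
..WBB.
.WWW..
......
......

Derivation:
Place B at (0,3); scan 8 dirs for brackets.
Dir NW: edge -> no flip
Dir N: edge -> no flip
Dir NE: edge -> no flip
Dir W: first cell '.' (not opp) -> no flip
Dir E: first cell '.' (not opp) -> no flip
Dir SW: first cell 'B' (not opp) -> no flip
Dir S: opp run (1,3) capped by B -> flip
Dir SE: first cell '.' (not opp) -> no flip
All flips: (1,3)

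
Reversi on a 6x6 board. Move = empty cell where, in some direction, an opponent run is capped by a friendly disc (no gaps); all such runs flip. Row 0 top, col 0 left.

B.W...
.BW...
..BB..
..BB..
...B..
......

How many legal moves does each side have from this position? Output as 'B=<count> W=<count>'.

Answer: B=2 W=4

Derivation:
-- B to move --
(0,1): flips 1 -> legal
(0,3): no bracket -> illegal
(1,3): flips 1 -> legal
(2,1): no bracket -> illegal
B mobility = 2
-- W to move --
(0,1): no bracket -> illegal
(1,0): flips 1 -> legal
(1,3): no bracket -> illegal
(1,4): no bracket -> illegal
(2,0): flips 1 -> legal
(2,1): no bracket -> illegal
(2,4): no bracket -> illegal
(3,1): no bracket -> illegal
(3,4): flips 1 -> legal
(4,1): no bracket -> illegal
(4,2): flips 2 -> legal
(4,4): no bracket -> illegal
(5,2): no bracket -> illegal
(5,3): no bracket -> illegal
(5,4): no bracket -> illegal
W mobility = 4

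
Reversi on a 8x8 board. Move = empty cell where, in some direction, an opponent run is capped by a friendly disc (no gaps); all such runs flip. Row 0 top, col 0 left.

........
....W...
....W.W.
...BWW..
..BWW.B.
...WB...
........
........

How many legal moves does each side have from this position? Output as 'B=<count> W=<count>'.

-- B to move --
(0,3): no bracket -> illegal
(0,4): flips 4 -> legal
(0,5): no bracket -> illegal
(1,3): flips 2 -> legal
(1,5): flips 1 -> legal
(1,6): no bracket -> illegal
(1,7): no bracket -> illegal
(2,3): no bracket -> illegal
(2,5): no bracket -> illegal
(2,7): no bracket -> illegal
(3,2): flips 1 -> legal
(3,6): flips 2 -> legal
(3,7): no bracket -> illegal
(4,5): flips 2 -> legal
(5,2): flips 1 -> legal
(5,5): flips 1 -> legal
(6,2): no bracket -> illegal
(6,3): flips 2 -> legal
(6,4): flips 1 -> legal
B mobility = 10
-- W to move --
(2,2): flips 1 -> legal
(2,3): flips 1 -> legal
(3,1): flips 1 -> legal
(3,2): flips 1 -> legal
(3,6): no bracket -> illegal
(3,7): no bracket -> illegal
(4,1): flips 1 -> legal
(4,5): no bracket -> illegal
(4,7): no bracket -> illegal
(5,1): flips 2 -> legal
(5,2): no bracket -> illegal
(5,5): flips 1 -> legal
(5,6): no bracket -> illegal
(5,7): flips 1 -> legal
(6,3): no bracket -> illegal
(6,4): flips 1 -> legal
(6,5): flips 1 -> legal
W mobility = 10

Answer: B=10 W=10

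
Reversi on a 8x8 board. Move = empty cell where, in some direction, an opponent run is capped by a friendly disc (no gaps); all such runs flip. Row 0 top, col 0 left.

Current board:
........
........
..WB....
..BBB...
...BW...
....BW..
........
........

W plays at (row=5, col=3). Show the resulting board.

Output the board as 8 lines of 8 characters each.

Place W at (5,3); scan 8 dirs for brackets.
Dir NW: first cell '.' (not opp) -> no flip
Dir N: opp run (4,3) (3,3) (2,3), next='.' -> no flip
Dir NE: first cell 'W' (not opp) -> no flip
Dir W: first cell '.' (not opp) -> no flip
Dir E: opp run (5,4) capped by W -> flip
Dir SW: first cell '.' (not opp) -> no flip
Dir S: first cell '.' (not opp) -> no flip
Dir SE: first cell '.' (not opp) -> no flip
All flips: (5,4)

Answer: ........
........
..WB....
..BBB...
...BW...
...WWW..
........
........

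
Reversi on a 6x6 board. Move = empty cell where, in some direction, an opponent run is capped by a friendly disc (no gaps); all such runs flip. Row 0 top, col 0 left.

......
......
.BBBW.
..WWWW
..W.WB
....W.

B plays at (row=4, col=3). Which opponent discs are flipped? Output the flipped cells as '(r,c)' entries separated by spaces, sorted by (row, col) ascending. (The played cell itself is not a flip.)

Answer: (3,2) (3,3) (4,4)

Derivation:
Dir NW: opp run (3,2) capped by B -> flip
Dir N: opp run (3,3) capped by B -> flip
Dir NE: opp run (3,4), next='.' -> no flip
Dir W: opp run (4,2), next='.' -> no flip
Dir E: opp run (4,4) capped by B -> flip
Dir SW: first cell '.' (not opp) -> no flip
Dir S: first cell '.' (not opp) -> no flip
Dir SE: opp run (5,4), next=edge -> no flip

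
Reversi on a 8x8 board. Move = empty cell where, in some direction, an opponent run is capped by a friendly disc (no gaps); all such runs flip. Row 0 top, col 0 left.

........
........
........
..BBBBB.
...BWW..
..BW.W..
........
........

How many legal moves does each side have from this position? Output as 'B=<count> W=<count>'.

Answer: B=7 W=8

Derivation:
-- B to move --
(4,2): no bracket -> illegal
(4,6): flips 2 -> legal
(5,4): flips 3 -> legal
(5,6): flips 1 -> legal
(6,2): flips 2 -> legal
(6,3): flips 1 -> legal
(6,4): no bracket -> illegal
(6,5): flips 2 -> legal
(6,6): flips 2 -> legal
B mobility = 7
-- W to move --
(2,1): no bracket -> illegal
(2,2): flips 1 -> legal
(2,3): flips 3 -> legal
(2,4): flips 1 -> legal
(2,5): flips 1 -> legal
(2,6): flips 1 -> legal
(2,7): flips 1 -> legal
(3,1): no bracket -> illegal
(3,7): no bracket -> illegal
(4,1): no bracket -> illegal
(4,2): flips 1 -> legal
(4,6): no bracket -> illegal
(4,7): no bracket -> illegal
(5,1): flips 1 -> legal
(5,4): no bracket -> illegal
(6,1): no bracket -> illegal
(6,2): no bracket -> illegal
(6,3): no bracket -> illegal
W mobility = 8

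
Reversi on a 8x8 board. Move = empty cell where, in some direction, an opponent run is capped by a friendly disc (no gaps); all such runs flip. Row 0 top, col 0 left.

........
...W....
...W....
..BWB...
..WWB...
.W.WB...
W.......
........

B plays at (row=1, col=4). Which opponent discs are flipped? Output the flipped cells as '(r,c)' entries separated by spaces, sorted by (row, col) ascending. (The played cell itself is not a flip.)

Dir NW: first cell '.' (not opp) -> no flip
Dir N: first cell '.' (not opp) -> no flip
Dir NE: first cell '.' (not opp) -> no flip
Dir W: opp run (1,3), next='.' -> no flip
Dir E: first cell '.' (not opp) -> no flip
Dir SW: opp run (2,3) capped by B -> flip
Dir S: first cell '.' (not opp) -> no flip
Dir SE: first cell '.' (not opp) -> no flip

Answer: (2,3)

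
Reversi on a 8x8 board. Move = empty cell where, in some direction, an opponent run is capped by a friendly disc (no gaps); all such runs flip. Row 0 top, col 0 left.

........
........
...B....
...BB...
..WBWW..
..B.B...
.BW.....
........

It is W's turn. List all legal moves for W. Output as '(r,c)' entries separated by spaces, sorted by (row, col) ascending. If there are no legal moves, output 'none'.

(1,2): flips 2 -> legal
(1,3): no bracket -> illegal
(1,4): no bracket -> illegal
(2,2): flips 1 -> legal
(2,4): flips 2 -> legal
(2,5): no bracket -> illegal
(3,2): no bracket -> illegal
(3,5): no bracket -> illegal
(4,1): no bracket -> illegal
(5,0): no bracket -> illegal
(5,1): no bracket -> illegal
(5,3): no bracket -> illegal
(5,5): no bracket -> illegal
(6,0): flips 1 -> legal
(6,3): flips 1 -> legal
(6,4): flips 1 -> legal
(6,5): no bracket -> illegal
(7,0): no bracket -> illegal
(7,1): no bracket -> illegal
(7,2): no bracket -> illegal

Answer: (1,2) (2,2) (2,4) (6,0) (6,3) (6,4)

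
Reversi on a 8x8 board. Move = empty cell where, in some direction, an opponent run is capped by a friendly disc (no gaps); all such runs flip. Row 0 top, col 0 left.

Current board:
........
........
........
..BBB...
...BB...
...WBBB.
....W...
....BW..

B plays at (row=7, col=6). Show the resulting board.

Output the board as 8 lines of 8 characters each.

Answer: ........
........
........
..BBB...
...BB...
...WBBB.
....W...
....BBB.

Derivation:
Place B at (7,6); scan 8 dirs for brackets.
Dir NW: first cell '.' (not opp) -> no flip
Dir N: first cell '.' (not opp) -> no flip
Dir NE: first cell '.' (not opp) -> no flip
Dir W: opp run (7,5) capped by B -> flip
Dir E: first cell '.' (not opp) -> no flip
Dir SW: edge -> no flip
Dir S: edge -> no flip
Dir SE: edge -> no flip
All flips: (7,5)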